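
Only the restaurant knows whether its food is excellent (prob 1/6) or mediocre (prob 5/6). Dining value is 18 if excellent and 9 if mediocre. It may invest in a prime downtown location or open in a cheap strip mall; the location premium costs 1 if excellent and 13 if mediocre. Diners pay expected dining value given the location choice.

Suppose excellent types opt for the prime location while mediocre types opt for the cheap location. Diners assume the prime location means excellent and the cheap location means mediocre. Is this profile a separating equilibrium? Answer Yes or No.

Yes

Under these beliefs, the prime location earns price premium 18 and the cheap location earns price premium 9.
excellent: the prime location nets 18 − 1 = 17; the cheap location nets 9. excellent prefers the prime location.
mediocre: the prime location nets 18 − 13 = 5; the cheap location nets 9. mediocre prefers the cheap location.
Neither type deviates, so the separating profile is an equilibrium.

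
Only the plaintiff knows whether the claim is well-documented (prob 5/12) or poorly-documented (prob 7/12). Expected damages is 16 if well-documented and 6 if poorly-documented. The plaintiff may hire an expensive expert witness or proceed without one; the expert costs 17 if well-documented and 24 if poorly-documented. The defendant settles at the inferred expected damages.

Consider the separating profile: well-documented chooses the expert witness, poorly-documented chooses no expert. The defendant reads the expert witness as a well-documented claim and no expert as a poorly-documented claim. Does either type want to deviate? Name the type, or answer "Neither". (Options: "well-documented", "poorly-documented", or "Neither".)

well-documented

The expert witness pays 16; no expert pays 6.
well-documented: assigned the expert witness, nets 16 − 17 = -1; deviating to no expert nets 6.
poorly-documented: assigned no expert, nets 6; deviating to the expert witness nets 16 − 24 = -8.
The well-documented type gains 7 by deviating.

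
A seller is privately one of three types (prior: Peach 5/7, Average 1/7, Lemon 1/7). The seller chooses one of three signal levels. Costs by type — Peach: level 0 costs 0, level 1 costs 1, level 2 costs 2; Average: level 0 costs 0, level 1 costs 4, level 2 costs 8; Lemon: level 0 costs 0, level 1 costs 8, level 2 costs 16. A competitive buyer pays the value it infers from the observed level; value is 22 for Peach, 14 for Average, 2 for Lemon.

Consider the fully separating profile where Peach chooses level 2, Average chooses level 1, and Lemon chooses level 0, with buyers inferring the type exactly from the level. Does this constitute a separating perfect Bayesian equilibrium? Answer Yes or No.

No

Separating prices: level 2 → 22, level 1 → 14, level 0 → 2.
Peach (assigned level 2): level 0: 2 − 0 = 2; level 1: 14 − 1 = 13; level 2: 22 − 2 = 20. Peach stays.
Average (assigned level 1): level 0: 2 − 0 = 2; level 1: 14 − 4 = 10; level 2: 22 − 8 = 14. Average prefers level 2.
Lemon (assigned level 0): level 0: 2 − 0 = 2; level 1: 14 − 8 = 6; level 2: 22 − 16 = 6. Lemon prefers level 1.
At least one type deviates; the separating profile fails.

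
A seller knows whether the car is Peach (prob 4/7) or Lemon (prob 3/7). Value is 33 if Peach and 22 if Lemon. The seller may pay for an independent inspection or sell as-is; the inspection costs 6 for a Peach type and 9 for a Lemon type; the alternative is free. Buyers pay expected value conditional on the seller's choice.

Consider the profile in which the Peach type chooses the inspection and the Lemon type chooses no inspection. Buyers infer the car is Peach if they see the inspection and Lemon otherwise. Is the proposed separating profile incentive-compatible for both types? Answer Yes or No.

Under these beliefs, the inspection earns price 33 and no inspection earns price 22.
Peach: the inspection nets 33 − 6 = 27; no inspection nets 22. Peach prefers the inspection.
Lemon: the inspection nets 33 − 9 = 24; no inspection nets 22. Lemon would deviate to the inspection.
Lemon has a profitable deviation, so the profile is not an equilibrium.

No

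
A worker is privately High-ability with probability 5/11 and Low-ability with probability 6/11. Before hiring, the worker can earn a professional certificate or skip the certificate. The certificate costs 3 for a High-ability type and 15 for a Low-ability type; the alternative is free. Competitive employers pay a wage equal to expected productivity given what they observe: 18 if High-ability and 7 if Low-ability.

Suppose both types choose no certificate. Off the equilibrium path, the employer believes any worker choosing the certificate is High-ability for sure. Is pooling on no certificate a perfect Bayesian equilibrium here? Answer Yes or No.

No

On path, the employer holds the prior and pays 5/11·18 + 6/11·7 = 12. Off path (the certificate), believing High-ability, it pays 18.
High-ability: no certificate nets 12; the certificate nets 18 − 3 = 15. High-ability would deviate.
Low-ability: no certificate nets 12; the certificate nets 18 − 15 = 3. Low-ability stays.
A type deviates, so pooling fails.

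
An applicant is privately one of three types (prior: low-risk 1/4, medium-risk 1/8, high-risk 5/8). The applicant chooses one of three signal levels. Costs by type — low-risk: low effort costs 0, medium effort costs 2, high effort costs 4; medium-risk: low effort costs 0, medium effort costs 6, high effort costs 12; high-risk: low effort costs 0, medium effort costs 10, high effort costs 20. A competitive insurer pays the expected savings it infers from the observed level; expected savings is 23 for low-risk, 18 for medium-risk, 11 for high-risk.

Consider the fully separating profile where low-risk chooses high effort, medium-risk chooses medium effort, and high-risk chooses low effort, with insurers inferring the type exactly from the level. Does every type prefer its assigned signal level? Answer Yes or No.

Separating rebates: high effort → 23, medium effort → 18, low effort → 11.
low-risk (assigned high effort): low effort: 11 − 0 = 11; medium effort: 18 − 2 = 16; high effort: 23 − 4 = 19. low-risk stays.
medium-risk (assigned medium effort): low effort: 11 − 0 = 11; medium effort: 18 − 6 = 12; high effort: 23 − 12 = 11. medium-risk stays.
high-risk (assigned low effort): low effort: 11 − 0 = 11; medium effort: 18 − 10 = 8; high effort: 23 − 20 = 3. high-risk stays.
Every type prefers its assigned level; separation holds.

Yes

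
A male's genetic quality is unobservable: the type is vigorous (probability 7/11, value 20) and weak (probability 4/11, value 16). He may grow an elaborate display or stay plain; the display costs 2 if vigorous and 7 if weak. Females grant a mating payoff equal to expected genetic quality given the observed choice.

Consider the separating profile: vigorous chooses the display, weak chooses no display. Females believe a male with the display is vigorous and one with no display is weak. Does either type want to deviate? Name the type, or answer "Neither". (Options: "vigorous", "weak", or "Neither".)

The display pays 20; no display pays 16.
vigorous: assigned the display, nets 20 − 2 = 18; deviating to no display nets 16.
weak: assigned no display, nets 16; deviating to the display nets 20 − 7 = 13.
Both types strictly prefer their assigned action; no profitable deviation.

Neither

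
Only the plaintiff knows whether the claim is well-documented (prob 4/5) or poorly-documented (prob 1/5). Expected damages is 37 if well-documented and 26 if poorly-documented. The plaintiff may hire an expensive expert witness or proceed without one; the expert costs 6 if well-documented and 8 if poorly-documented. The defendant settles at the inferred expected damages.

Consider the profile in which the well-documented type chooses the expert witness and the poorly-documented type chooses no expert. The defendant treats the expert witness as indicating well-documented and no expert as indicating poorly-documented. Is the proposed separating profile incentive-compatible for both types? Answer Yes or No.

Under these beliefs, the expert witness earns settlement 37 and no expert earns settlement 26.
well-documented: the expert witness nets 37 − 6 = 31; no expert nets 26. well-documented prefers the expert witness.
poorly-documented: the expert witness nets 37 − 8 = 29; no expert nets 26. poorly-documented would deviate to the expert witness.
poorly-documented has a profitable deviation, so the profile is not an equilibrium.

No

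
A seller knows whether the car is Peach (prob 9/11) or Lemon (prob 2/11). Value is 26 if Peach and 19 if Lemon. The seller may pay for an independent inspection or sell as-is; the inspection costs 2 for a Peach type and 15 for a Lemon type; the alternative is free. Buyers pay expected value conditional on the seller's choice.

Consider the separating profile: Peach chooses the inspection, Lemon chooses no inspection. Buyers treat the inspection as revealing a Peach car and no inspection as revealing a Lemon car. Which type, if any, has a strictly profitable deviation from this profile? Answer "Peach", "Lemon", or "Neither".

Neither

The inspection pays 26; no inspection pays 19.
Peach: assigned the inspection, nets 26 − 2 = 24; deviating to no inspection nets 19.
Lemon: assigned no inspection, nets 19; deviating to the inspection nets 26 − 15 = 11.
Both types strictly prefer their assigned action; no profitable deviation.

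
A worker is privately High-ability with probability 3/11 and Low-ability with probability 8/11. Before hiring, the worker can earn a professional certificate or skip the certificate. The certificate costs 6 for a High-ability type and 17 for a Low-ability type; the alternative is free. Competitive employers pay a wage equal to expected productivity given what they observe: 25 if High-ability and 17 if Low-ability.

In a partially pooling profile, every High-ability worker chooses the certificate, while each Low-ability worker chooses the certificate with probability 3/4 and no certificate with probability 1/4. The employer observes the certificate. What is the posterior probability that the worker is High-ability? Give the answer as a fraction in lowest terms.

P(the certificate) = (3/11)·1 + (8/11)·(3/4) = 9/11.
By Bayes' rule, P(High-ability | the certificate) = (3/11) / (9/11) = 1/3.

1/3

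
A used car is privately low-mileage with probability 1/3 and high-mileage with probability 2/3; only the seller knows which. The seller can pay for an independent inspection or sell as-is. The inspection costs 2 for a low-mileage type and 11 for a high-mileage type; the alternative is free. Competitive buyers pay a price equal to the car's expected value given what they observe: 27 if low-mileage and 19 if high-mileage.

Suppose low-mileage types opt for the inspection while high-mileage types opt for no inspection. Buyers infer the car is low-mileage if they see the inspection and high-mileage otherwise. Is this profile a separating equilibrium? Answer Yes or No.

Under these beliefs, the inspection earns price 27 and no inspection earns price 19.
low-mileage: the inspection nets 27 − 2 = 25; no inspection nets 19. low-mileage prefers the inspection.
high-mileage: the inspection nets 27 − 11 = 16; no inspection nets 19. high-mileage prefers no inspection.
Neither type deviates, so the separating profile is an equilibrium.

Yes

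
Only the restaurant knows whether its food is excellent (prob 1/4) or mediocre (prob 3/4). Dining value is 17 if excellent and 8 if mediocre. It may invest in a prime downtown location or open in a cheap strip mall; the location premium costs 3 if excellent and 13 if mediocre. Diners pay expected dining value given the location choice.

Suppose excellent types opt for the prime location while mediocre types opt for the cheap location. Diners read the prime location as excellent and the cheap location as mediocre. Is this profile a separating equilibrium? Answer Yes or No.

Under these beliefs, the prime location earns price premium 17 and the cheap location earns price premium 8.
excellent: the prime location nets 17 − 3 = 14; the cheap location nets 8. excellent prefers the prime location.
mediocre: the prime location nets 17 − 13 = 4; the cheap location nets 8. mediocre prefers the cheap location.
Neither type deviates, so the separating profile is an equilibrium.

Yes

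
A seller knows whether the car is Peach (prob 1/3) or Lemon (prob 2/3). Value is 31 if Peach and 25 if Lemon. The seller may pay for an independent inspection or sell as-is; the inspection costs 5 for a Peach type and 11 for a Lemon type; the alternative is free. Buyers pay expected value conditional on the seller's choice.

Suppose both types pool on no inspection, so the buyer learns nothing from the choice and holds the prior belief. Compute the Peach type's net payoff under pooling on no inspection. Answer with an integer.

27

Pooled price = 1/3·31 + 2/3·25 = 27.
Peach pays no cost for no inspection, so net payoff = 27.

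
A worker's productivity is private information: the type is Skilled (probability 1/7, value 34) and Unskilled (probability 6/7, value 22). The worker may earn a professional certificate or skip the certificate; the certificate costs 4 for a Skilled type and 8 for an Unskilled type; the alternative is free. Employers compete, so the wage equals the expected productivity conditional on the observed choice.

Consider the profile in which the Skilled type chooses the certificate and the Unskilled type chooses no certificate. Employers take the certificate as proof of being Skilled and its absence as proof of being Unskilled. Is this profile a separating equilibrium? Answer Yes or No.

Under these beliefs, the certificate earns wage 34 and no certificate earns wage 22.
Skilled: the certificate nets 34 − 4 = 30; no certificate nets 22. Skilled prefers the certificate.
Unskilled: the certificate nets 34 − 8 = 26; no certificate nets 22. Unskilled would deviate to the certificate.
Unskilled has a profitable deviation, so the profile is not an equilibrium.

No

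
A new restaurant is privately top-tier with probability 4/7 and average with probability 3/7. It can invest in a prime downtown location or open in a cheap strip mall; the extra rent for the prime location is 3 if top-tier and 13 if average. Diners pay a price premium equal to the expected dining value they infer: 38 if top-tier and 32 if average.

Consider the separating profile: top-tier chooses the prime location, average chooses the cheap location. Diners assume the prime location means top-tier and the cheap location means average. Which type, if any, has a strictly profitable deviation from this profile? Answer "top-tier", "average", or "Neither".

The prime location pays 38; the cheap location pays 32.
top-tier: assigned the prime location, nets 38 − 3 = 35; deviating to the cheap location nets 32.
average: assigned the cheap location, nets 32; deviating to the prime location nets 38 − 13 = 25.
Both types strictly prefer their assigned action; no profitable deviation.

Neither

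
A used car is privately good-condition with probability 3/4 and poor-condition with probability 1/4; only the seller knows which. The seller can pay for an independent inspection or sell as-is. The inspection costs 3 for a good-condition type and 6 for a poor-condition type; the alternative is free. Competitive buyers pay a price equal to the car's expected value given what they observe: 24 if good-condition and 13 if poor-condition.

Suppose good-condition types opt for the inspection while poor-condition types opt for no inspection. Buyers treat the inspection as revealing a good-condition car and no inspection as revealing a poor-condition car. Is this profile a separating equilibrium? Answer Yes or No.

No

Under these beliefs, the inspection earns price 24 and no inspection earns price 13.
good-condition: the inspection nets 24 − 3 = 21; no inspection nets 13. good-condition prefers the inspection.
poor-condition: the inspection nets 24 − 6 = 18; no inspection nets 13. poor-condition would deviate to the inspection.
poor-condition has a profitable deviation, so the profile is not an equilibrium.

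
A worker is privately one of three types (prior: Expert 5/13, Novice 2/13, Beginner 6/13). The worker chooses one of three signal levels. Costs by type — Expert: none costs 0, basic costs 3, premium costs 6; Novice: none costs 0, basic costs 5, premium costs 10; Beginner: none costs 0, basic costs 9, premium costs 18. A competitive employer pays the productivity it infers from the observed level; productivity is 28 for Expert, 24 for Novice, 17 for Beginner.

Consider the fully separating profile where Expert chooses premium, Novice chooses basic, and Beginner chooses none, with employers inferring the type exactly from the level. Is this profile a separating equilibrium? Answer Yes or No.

Separating wages: premium → 28, basic → 24, none → 17.
Expert (assigned premium): none: 17 − 0 = 17; basic: 24 − 3 = 21; premium: 28 − 6 = 22. Expert stays.
Novice (assigned basic): none: 17 − 0 = 17; basic: 24 − 5 = 19; premium: 28 − 10 = 18. Novice stays.
Beginner (assigned none): none: 17 − 0 = 17; basic: 24 − 9 = 15; premium: 28 − 18 = 10. Beginner stays.
Every type prefers its assigned level; separation holds.

Yes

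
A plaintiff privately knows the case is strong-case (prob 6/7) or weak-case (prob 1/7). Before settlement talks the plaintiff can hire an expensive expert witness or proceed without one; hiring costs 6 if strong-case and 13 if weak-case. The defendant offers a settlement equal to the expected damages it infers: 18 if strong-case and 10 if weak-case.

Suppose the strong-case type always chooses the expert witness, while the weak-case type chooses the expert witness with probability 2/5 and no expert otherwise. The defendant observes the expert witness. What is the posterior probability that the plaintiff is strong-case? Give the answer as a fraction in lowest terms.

P(the expert witness) = (6/7)·1 + (1/7)·(2/5) = 32/35.
By Bayes' rule, P(strong-case | the expert witness) = (6/7) / (32/35) = 15/16.

15/16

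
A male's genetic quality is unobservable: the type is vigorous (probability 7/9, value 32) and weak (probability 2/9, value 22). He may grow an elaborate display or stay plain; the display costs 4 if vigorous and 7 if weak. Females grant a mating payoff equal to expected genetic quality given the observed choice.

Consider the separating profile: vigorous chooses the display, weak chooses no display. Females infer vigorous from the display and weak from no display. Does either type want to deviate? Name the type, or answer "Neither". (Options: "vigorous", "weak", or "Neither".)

weak

The display pays 32; no display pays 22.
vigorous: assigned the display, nets 32 − 4 = 28; deviating to no display nets 22.
weak: assigned no display, nets 22; deviating to the display nets 32 − 7 = 25.
The weak type gains 3 by deviating.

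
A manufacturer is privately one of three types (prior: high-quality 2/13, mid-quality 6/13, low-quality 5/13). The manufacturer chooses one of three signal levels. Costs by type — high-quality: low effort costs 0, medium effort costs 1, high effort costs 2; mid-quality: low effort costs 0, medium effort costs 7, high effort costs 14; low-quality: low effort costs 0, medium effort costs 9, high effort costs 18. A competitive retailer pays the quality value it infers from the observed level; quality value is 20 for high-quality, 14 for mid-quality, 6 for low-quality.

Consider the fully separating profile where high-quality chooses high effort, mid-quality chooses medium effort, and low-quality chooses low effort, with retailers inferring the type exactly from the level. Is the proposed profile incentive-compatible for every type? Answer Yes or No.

Separating prices: high effort → 20, medium effort → 14, low effort → 6.
high-quality (assigned high effort): low effort: 6 − 0 = 6; medium effort: 14 − 1 = 13; high effort: 20 − 2 = 18. high-quality stays.
mid-quality (assigned medium effort): low effort: 6 − 0 = 6; medium effort: 14 − 7 = 7; high effort: 20 − 14 = 6. mid-quality stays.
low-quality (assigned low effort): low effort: 6 − 0 = 6; medium effort: 14 − 9 = 5; high effort: 20 − 18 = 2. low-quality stays.
Every type prefers its assigned level; separation holds.

Yes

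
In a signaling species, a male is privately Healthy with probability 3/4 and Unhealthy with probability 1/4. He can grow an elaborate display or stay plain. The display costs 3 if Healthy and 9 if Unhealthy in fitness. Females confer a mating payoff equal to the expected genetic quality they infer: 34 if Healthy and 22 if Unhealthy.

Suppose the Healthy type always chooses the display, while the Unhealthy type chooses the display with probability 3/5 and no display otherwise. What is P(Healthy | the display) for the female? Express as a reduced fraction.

5/6

P(the display) = (3/4)·1 + (1/4)·(3/5) = 9/10.
By Bayes' rule, P(Healthy | the display) = (3/4) / (9/10) = 5/6.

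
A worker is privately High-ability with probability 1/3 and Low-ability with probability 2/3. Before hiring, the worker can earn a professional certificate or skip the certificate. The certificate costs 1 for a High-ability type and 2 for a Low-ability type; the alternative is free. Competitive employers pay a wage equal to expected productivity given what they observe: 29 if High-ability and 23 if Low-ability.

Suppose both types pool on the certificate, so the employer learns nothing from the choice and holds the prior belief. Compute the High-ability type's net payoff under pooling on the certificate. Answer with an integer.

Pooled wage = 1/3·29 + 2/3·23 = 25.
High-ability pays cost 1 for the certificate, so net payoff = 25 − 1 = 24.

24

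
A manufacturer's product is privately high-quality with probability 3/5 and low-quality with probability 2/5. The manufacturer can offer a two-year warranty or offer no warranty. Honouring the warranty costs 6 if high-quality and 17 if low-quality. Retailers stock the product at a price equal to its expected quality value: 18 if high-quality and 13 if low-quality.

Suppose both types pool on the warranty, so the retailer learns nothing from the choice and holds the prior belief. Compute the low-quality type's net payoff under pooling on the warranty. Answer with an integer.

-1

Pooled price = 3/5·18 + 2/5·13 = 16.
low-quality pays cost 17 for the warranty, so net payoff = 16 − 17 = -1.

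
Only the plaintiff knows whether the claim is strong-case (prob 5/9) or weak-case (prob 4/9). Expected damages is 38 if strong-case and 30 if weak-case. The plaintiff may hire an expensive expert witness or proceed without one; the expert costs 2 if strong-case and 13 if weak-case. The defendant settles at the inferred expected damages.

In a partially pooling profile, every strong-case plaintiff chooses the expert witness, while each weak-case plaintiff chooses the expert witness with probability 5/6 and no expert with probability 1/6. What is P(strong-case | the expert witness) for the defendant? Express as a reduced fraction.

3/5

P(the expert witness) = (5/9)·1 + (4/9)·(5/6) = 25/27.
By Bayes' rule, P(strong-case | the expert witness) = (5/9) / (25/27) = 3/5.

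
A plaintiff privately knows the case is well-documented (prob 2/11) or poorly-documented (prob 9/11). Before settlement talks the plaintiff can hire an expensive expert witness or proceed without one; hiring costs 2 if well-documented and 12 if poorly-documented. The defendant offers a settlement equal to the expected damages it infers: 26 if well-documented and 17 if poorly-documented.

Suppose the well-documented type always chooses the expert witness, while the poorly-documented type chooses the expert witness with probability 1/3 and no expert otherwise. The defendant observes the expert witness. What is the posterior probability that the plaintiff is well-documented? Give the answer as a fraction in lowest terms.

P(the expert witness) = (2/11)·1 + (9/11)·(1/3) = 5/11.
By Bayes' rule, P(well-documented | the expert witness) = (2/11) / (5/11) = 2/5.

2/5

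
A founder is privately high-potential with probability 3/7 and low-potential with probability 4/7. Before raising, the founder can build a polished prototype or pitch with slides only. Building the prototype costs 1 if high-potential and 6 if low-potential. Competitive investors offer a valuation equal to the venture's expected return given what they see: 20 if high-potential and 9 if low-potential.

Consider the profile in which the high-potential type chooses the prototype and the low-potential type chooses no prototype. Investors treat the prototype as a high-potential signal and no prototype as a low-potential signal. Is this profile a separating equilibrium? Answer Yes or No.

Under these beliefs, the prototype earns valuation 20 and no prototype earns valuation 9.
high-potential: the prototype nets 20 − 1 = 19; no prototype nets 9. high-potential prefers the prototype.
low-potential: the prototype nets 20 − 6 = 14; no prototype nets 9. low-potential would deviate to the prototype.
low-potential has a profitable deviation, so the profile is not an equilibrium.

No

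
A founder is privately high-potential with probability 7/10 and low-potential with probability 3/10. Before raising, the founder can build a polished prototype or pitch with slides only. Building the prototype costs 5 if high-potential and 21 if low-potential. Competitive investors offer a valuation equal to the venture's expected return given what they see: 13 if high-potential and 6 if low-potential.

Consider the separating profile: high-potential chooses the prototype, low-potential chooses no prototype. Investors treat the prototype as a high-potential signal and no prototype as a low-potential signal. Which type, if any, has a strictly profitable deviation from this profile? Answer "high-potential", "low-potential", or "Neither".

Neither

The prototype pays 13; no prototype pays 6.
high-potential: assigned the prototype, nets 13 − 5 = 8; deviating to no prototype nets 6.
low-potential: assigned no prototype, nets 6; deviating to the prototype nets 13 − 21 = -8.
Both types strictly prefer their assigned action; no profitable deviation.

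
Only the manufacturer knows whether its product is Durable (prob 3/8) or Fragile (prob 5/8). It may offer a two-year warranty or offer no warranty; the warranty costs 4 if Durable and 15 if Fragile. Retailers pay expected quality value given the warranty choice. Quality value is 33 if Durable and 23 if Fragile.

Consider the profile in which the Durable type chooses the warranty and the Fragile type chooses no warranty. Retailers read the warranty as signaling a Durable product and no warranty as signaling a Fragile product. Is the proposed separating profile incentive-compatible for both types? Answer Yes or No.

Yes

Under these beliefs, the warranty earns price 33 and no warranty earns price 23.
Durable: the warranty nets 33 − 4 = 29; no warranty nets 23. Durable prefers the warranty.
Fragile: the warranty nets 33 − 15 = 18; no warranty nets 23. Fragile prefers no warranty.
Neither type deviates, so the separating profile is an equilibrium.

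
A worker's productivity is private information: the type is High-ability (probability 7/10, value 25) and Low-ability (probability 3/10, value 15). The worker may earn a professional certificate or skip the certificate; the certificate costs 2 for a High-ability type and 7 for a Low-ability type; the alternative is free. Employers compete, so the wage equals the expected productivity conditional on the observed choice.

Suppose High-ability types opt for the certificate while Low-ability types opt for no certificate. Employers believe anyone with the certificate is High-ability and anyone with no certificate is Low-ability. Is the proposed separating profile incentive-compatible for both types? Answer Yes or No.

No

Under these beliefs, the certificate earns wage 25 and no certificate earns wage 15.
High-ability: the certificate nets 25 − 2 = 23; no certificate nets 15. High-ability prefers the certificate.
Low-ability: the certificate nets 25 − 7 = 18; no certificate nets 15. Low-ability would deviate to the certificate.
Low-ability has a profitable deviation, so the profile is not an equilibrium.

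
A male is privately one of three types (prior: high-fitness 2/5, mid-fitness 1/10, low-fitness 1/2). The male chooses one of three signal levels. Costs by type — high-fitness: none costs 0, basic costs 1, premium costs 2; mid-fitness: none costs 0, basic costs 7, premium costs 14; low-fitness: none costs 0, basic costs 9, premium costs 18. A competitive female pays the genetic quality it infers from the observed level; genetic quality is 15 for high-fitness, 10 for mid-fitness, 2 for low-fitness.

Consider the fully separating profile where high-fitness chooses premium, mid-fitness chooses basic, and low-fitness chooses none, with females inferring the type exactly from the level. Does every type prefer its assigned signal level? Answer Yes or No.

Yes

Separating mating payoffs: premium → 15, basic → 10, none → 2.
high-fitness (assigned premium): none: 2 − 0 = 2; basic: 10 − 1 = 9; premium: 15 − 2 = 13. high-fitness stays.
mid-fitness (assigned basic): none: 2 − 0 = 2; basic: 10 − 7 = 3; premium: 15 − 14 = 1. mid-fitness stays.
low-fitness (assigned none): none: 2 − 0 = 2; basic: 10 − 9 = 1; premium: 15 − 18 = -3. low-fitness stays.
Every type prefers its assigned level; separation holds.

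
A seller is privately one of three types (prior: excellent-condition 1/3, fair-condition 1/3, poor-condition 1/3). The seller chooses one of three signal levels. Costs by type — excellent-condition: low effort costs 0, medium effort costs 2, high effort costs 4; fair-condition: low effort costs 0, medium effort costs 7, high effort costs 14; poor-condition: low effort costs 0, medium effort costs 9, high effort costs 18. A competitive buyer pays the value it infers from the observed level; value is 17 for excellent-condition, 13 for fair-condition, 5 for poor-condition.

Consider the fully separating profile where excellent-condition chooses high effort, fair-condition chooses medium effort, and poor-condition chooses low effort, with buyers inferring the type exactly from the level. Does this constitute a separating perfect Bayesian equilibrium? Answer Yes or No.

Yes

Separating prices: high effort → 17, medium effort → 13, low effort → 5.
excellent-condition (assigned high effort): low effort: 5 − 0 = 5; medium effort: 13 − 2 = 11; high effort: 17 − 4 = 13. excellent-condition stays.
fair-condition (assigned medium effort): low effort: 5 − 0 = 5; medium effort: 13 − 7 = 6; high effort: 17 − 14 = 3. fair-condition stays.
poor-condition (assigned low effort): low effort: 5 − 0 = 5; medium effort: 13 − 9 = 4; high effort: 17 − 18 = -1. poor-condition stays.
Every type prefers its assigned level; separation holds.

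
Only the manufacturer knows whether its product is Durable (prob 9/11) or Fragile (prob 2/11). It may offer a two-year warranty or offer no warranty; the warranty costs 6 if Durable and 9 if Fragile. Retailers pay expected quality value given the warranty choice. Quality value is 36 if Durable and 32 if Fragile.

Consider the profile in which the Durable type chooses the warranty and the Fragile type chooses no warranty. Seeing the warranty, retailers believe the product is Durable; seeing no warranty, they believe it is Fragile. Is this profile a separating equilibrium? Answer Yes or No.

Under these beliefs, the warranty earns price 36 and no warranty earns price 32.
Durable: the warranty nets 36 − 6 = 30; no warranty nets 32. Durable would deviate to no warranty.
Fragile: the warranty nets 36 − 9 = 27; no warranty nets 32. Fragile prefers no warranty.
Durable has a profitable deviation, so the profile is not an equilibrium.

No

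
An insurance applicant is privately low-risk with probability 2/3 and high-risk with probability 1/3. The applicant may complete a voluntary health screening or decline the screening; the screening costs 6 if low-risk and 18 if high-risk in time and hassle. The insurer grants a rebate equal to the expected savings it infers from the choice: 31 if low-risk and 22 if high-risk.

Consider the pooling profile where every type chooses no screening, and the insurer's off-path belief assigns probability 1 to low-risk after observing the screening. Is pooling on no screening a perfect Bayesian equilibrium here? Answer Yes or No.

Yes

On path, the insurer holds the prior and pays 2/3·31 + 1/3·22 = 28. Off path (the screening), believing low-risk, it pays 31.
low-risk: no screening nets 28; the screening nets 31 − 6 = 25. low-risk stays.
high-risk: no screening nets 28; the screening nets 31 − 18 = 13. high-risk stays.
No type deviates, so pooling is sustained.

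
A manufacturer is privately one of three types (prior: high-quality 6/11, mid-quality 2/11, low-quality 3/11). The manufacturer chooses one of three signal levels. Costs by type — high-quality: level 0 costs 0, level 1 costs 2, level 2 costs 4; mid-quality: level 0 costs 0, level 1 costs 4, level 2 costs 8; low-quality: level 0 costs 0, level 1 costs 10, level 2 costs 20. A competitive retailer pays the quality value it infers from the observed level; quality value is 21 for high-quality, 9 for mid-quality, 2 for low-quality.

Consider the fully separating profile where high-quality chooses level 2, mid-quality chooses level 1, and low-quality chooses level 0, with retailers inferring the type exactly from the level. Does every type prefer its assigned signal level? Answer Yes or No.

Separating prices: level 2 → 21, level 1 → 9, level 0 → 2.
high-quality (assigned level 2): level 0: 2 − 0 = 2; level 1: 9 − 2 = 7; level 2: 21 − 4 = 17. high-quality stays.
mid-quality (assigned level 1): level 0: 2 − 0 = 2; level 1: 9 − 4 = 5; level 2: 21 − 8 = 13. mid-quality prefers level 2.
low-quality (assigned level 0): level 0: 2 − 0 = 2; level 1: 9 − 10 = -1; level 2: 21 − 20 = 1. low-quality stays.
At least one type deviates; the separating profile fails.

No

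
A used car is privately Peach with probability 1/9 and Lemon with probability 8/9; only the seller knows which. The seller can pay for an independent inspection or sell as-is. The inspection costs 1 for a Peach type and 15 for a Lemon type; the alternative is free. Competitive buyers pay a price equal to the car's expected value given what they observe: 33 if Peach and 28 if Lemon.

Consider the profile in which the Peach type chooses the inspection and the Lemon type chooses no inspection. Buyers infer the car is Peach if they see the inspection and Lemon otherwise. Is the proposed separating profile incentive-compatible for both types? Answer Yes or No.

Under these beliefs, the inspection earns price 33 and no inspection earns price 28.
Peach: the inspection nets 33 − 1 = 32; no inspection nets 28. Peach prefers the inspection.
Lemon: the inspection nets 33 − 15 = 18; no inspection nets 28. Lemon prefers no inspection.
Neither type deviates, so the separating profile is an equilibrium.

Yes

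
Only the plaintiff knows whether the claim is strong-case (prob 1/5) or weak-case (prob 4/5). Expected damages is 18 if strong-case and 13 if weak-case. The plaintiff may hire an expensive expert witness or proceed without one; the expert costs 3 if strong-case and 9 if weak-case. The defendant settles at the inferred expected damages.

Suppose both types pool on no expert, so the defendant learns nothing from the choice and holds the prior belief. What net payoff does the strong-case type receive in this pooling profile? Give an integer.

14

Pooled settlement = 1/5·18 + 4/5·13 = 14.
strong-case pays no cost for no expert, so net payoff = 14.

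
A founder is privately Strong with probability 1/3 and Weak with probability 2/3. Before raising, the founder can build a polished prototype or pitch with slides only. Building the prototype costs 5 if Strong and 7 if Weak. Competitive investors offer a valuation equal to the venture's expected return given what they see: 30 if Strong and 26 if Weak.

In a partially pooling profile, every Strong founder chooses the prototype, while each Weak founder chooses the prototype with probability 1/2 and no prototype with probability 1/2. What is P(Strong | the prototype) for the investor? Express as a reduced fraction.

P(the prototype) = (1/3)·1 + (2/3)·(1/2) = 2/3.
By Bayes' rule, P(Strong | the prototype) = (1/3) / (2/3) = 1/2.

1/2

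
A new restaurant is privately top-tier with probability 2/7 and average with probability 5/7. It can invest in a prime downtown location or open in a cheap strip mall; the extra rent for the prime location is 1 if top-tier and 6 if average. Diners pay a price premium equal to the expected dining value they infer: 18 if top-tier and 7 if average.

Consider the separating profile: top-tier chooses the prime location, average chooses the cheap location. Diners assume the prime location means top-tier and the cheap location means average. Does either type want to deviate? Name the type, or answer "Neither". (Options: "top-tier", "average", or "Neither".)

The prime location pays 18; the cheap location pays 7.
top-tier: assigned the prime location, nets 18 − 1 = 17; deviating to the cheap location nets 7.
average: assigned the cheap location, nets 7; deviating to the prime location nets 18 − 6 = 12.
The average type gains 5 by deviating.

average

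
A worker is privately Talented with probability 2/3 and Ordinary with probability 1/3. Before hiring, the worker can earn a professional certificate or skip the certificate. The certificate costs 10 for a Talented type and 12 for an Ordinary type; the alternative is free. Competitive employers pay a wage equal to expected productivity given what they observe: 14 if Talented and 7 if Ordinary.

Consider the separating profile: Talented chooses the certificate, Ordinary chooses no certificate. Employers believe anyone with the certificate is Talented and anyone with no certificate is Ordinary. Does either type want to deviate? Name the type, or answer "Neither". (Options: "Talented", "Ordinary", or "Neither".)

Talented

The certificate pays 14; no certificate pays 7.
Talented: assigned the certificate, nets 14 − 10 = 4; deviating to no certificate nets 7.
Ordinary: assigned no certificate, nets 7; deviating to the certificate nets 14 − 12 = 2.
The Talented type gains 3 by deviating.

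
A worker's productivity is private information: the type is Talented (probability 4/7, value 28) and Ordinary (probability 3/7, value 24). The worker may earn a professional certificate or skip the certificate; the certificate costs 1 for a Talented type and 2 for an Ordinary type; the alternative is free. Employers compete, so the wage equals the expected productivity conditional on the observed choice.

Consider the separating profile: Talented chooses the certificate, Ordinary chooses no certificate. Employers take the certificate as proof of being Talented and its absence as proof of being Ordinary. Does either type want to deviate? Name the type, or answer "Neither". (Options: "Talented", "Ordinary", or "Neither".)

Ordinary

The certificate pays 28; no certificate pays 24.
Talented: assigned the certificate, nets 28 − 1 = 27; deviating to no certificate nets 24.
Ordinary: assigned no certificate, nets 24; deviating to the certificate nets 28 − 2 = 26.
The Ordinary type gains 2 by deviating.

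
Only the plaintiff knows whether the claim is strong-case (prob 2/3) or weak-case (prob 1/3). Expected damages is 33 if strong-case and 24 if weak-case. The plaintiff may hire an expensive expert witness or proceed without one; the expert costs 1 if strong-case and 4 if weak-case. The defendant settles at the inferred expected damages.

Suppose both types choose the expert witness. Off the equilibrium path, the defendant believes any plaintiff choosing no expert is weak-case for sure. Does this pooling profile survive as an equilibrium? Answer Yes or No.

Yes

On path, the defendant holds the prior and pays 2/3·33 + 1/3·24 = 30. Off path (no expert), believing weak-case, it pays 24.
strong-case: the expert witness nets 30 − 1 = 29; no expert nets 24. strong-case stays.
weak-case: the expert witness nets 30 − 4 = 26; no expert nets 24. weak-case stays.
No type deviates, so pooling is sustained.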